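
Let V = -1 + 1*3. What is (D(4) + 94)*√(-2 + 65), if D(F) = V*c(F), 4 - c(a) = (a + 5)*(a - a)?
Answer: 306*√7 ≈ 809.60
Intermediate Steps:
c(a) = 4 (c(a) = 4 - (a + 5)*(a - a) = 4 - (5 + a)*0 = 4 - 1*0 = 4 + 0 = 4)
V = 2 (V = -1 + 3 = 2)
D(F) = 8 (D(F) = 2*4 = 8)
(D(4) + 94)*√(-2 + 65) = (8 + 94)*√(-2 + 65) = 102*√63 = 102*(3*√7) = 306*√7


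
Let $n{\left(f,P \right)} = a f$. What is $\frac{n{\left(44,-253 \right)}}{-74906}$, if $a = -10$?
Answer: $\frac{220}{37453} \approx 0.005874$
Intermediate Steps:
$n{\left(f,P \right)} = - 10 f$
$\frac{n{\left(44,-253 \right)}}{-74906} = \frac{\left(-10\right) 44}{-74906} = \left(-440\right) \left(- \frac{1}{74906}\right) = \frac{220}{37453}$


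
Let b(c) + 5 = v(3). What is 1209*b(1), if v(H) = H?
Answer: -2418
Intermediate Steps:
b(c) = -2 (b(c) = -5 + 3 = -2)
1209*b(1) = 1209*(-2) = -2418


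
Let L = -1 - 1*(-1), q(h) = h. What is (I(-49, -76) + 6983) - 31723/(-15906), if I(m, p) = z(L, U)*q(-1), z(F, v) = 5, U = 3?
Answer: 111023791/15906 ≈ 6980.0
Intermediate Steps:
L = 0 (L = -1 + 1 = 0)
I(m, p) = -5 (I(m, p) = 5*(-1) = -5)
(I(-49, -76) + 6983) - 31723/(-15906) = (-5 + 6983) - 31723/(-15906) = 6978 - 31723*(-1/15906) = 6978 + 31723/15906 = 111023791/15906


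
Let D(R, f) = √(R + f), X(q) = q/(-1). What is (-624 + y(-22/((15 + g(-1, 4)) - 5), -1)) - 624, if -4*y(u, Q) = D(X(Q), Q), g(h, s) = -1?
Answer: -1248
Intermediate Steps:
X(q) = -q (X(q) = q*(-1) = -q)
y(u, Q) = 0 (y(u, Q) = -√(-Q + Q)/4 = -√0/4 = -¼*0 = 0)
(-624 + y(-22/((15 + g(-1, 4)) - 5), -1)) - 624 = (-624 + 0) - 624 = -624 - 624 = -1248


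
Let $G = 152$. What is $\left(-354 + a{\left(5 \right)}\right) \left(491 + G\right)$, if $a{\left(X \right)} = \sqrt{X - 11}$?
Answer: $-227622 + 643 i \sqrt{6} \approx -2.2762 \cdot 10^{5} + 1575.0 i$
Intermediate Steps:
$a{\left(X \right)} = \sqrt{-11 + X}$
$\left(-354 + a{\left(5 \right)}\right) \left(491 + G\right) = \left(-354 + \sqrt{-11 + 5}\right) \left(491 + 152\right) = \left(-354 + \sqrt{-6}\right) 643 = \left(-354 + i \sqrt{6}\right) 643 = -227622 + 643 i \sqrt{6}$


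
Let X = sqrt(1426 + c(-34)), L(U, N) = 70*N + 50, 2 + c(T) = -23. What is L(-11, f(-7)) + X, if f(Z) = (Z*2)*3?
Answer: -2890 + sqrt(1401) ≈ -2852.6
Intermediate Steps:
c(T) = -25 (c(T) = -2 - 23 = -25)
f(Z) = 6*Z (f(Z) = (2*Z)*3 = 6*Z)
L(U, N) = 50 + 70*N
X = sqrt(1401) (X = sqrt(1426 - 25) = sqrt(1401) ≈ 37.430)
L(-11, f(-7)) + X = (50 + 70*(6*(-7))) + sqrt(1401) = (50 + 70*(-42)) + sqrt(1401) = (50 - 2940) + sqrt(1401) = -2890 + sqrt(1401)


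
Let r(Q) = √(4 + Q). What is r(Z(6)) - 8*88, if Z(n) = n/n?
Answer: -704 + √5 ≈ -701.76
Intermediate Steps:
Z(n) = 1
r(Z(6)) - 8*88 = √(4 + 1) - 8*88 = √5 - 704 = -704 + √5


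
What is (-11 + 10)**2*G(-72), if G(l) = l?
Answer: -72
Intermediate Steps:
(-11 + 10)**2*G(-72) = (-11 + 10)**2*(-72) = (-1)**2*(-72) = 1*(-72) = -72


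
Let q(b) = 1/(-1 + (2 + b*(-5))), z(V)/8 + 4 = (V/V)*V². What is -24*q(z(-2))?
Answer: -24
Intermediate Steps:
z(V) = -32 + 8*V² (z(V) = -32 + 8*((V/V)*V²) = -32 + 8*(1*V²) = -32 + 8*V²)
q(b) = 1/(1 - 5*b) (q(b) = 1/(-1 + (2 - 5*b)) = 1/(1 - 5*b))
-24*q(z(-2)) = -(-24)/(-1 + 5*(-32 + 8*(-2)²)) = -(-24)/(-1 + 5*(-32 + 8*4)) = -(-24)/(-1 + 5*(-32 + 32)) = -(-24)/(-1 + 5*0) = -(-24)/(-1 + 0) = -(-24)/(-1) = -(-24)*(-1) = -24*1 = -24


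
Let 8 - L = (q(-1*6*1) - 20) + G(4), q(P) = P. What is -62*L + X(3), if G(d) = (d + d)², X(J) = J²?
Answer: 1869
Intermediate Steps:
G(d) = 4*d² (G(d) = (2*d)² = 4*d²)
L = -30 (L = 8 - ((-1*6*1 - 20) + 4*4²) = 8 - ((-6*1 - 20) + 4*16) = 8 - ((-6 - 20) + 64) = 8 - (-26 + 64) = 8 - 1*38 = 8 - 38 = -30)
-62*L + X(3) = -62*(-30) + 3² = 1860 + 9 = 1869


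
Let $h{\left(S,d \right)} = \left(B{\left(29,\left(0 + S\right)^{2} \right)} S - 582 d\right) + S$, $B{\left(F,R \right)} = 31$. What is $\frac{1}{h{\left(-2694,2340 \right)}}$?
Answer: $- \frac{1}{1448088} \approx -6.9057 \cdot 10^{-7}$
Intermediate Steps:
$h{\left(S,d \right)} = - 582 d + 32 S$ ($h{\left(S,d \right)} = \left(31 S - 582 d\right) + S = \left(- 582 d + 31 S\right) + S = - 582 d + 32 S$)
$\frac{1}{h{\left(-2694,2340 \right)}} = \frac{1}{\left(-582\right) 2340 + 32 \left(-2694\right)} = \frac{1}{-1361880 - 86208} = \frac{1}{-1448088} = - \frac{1}{1448088}$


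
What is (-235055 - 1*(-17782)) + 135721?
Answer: -81552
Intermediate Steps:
(-235055 - 1*(-17782)) + 135721 = (-235055 + 17782) + 135721 = -217273 + 135721 = -81552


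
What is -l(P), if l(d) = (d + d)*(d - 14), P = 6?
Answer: 96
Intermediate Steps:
l(d) = 2*d*(-14 + d) (l(d) = (2*d)*(-14 + d) = 2*d*(-14 + d))
-l(P) = -2*6*(-14 + 6) = -2*6*(-8) = -1*(-96) = 96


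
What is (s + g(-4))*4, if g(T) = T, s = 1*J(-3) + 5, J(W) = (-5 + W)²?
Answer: 260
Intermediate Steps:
s = 69 (s = 1*(-5 - 3)² + 5 = 1*(-8)² + 5 = 1*64 + 5 = 64 + 5 = 69)
(s + g(-4))*4 = (69 - 4)*4 = 65*4 = 260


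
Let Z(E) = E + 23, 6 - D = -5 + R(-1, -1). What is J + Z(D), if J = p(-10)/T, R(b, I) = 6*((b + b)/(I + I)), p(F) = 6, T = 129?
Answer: 1206/43 ≈ 28.047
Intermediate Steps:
R(b, I) = 6*b/I (R(b, I) = 6*((2*b)/((2*I))) = 6*((2*b)*(1/(2*I))) = 6*(b/I) = 6*b/I)
D = 5 (D = 6 - (-5 + 6*(-1)/(-1)) = 6 - (-5 + 6*(-1)*(-1)) = 6 - (-5 + 6) = 6 - 1*1 = 6 - 1 = 5)
Z(E) = 23 + E
J = 2/43 (J = 6/129 = 6*(1/129) = 2/43 ≈ 0.046512)
J + Z(D) = 2/43 + (23 + 5) = 2/43 + 28 = 1206/43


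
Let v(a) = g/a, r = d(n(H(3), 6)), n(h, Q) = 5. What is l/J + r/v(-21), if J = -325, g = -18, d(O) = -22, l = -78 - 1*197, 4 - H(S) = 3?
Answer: -968/39 ≈ -24.821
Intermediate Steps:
H(S) = 1 (H(S) = 4 - 1*3 = 4 - 3 = 1)
l = -275 (l = -78 - 197 = -275)
r = -22
v(a) = -18/a
l/J + r/v(-21) = -275/(-325) - 22/((-18/(-21))) = -275*(-1/325) - 22/((-18*(-1/21))) = 11/13 - 22/6/7 = 11/13 - 22*7/6 = 11/13 - 77/3 = -968/39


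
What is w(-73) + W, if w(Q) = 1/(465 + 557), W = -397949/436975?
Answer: -58038129/63798350 ≈ -0.90971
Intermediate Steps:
W = -397949/436975 (W = -397949*1/436975 = -397949/436975 ≈ -0.91069)
w(Q) = 1/1022
w(-73) + W = 1/1022 - 397949/436975 = -58038129/63798350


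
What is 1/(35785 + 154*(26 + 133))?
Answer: 1/60271 ≈ 1.6592e-5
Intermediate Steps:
1/(35785 + 154*(26 + 133)) = 1/(35785 + 154*159) = 1/(35785 + 24486) = 1/60271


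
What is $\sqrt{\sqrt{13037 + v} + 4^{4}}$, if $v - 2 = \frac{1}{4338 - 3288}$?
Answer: $\frac{\sqrt{11289600 + 210 \sqrt{575019942}}}{210} \approx 19.24$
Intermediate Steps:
$v = \frac{2101}{1050}$ ($v = 2 + \frac{1}{4338 - 3288} = 2 + \frac{1}{1050} = \frac{2101}{1050} \approx 2.001$)
$\sqrt{\sqrt{13037 + v} + 4^{4}} = \sqrt{\sqrt{13037 + \frac{2101}{1050}} + 4^{4}} = \sqrt{\sqrt{\frac{13690951}{1050}} + 256} = \sqrt{\frac{\sqrt{575019942}}{210} + 256} = \sqrt{256 + \frac{\sqrt{575019942}}{210}}$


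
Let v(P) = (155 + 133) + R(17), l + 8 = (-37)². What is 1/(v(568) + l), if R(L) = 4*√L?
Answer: 97/159937 - 4*√17/2718929 ≈ 0.00060042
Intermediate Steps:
l = 1361 (l = -8 + (-37)² = -8 + 1369 = 1361)
v(P) = 288 + 4*√17 (v(P) = (155 + 133) + 4*√17 = 288 + 4*√17)
1/(v(568) + l) = 1/((288 + 4*√17) + 1361) = 1/(1649 + 4*√17)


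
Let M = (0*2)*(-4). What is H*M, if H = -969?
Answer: 0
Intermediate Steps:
M = 0 (M = 0*(-4) = 0)
H*M = -969*0 = 0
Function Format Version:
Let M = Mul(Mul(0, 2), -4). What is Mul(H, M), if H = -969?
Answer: 0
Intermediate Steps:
M = 0 (M = Mul(0, -4) = 0)
Mul(H, M) = Mul(-969, 0) = 0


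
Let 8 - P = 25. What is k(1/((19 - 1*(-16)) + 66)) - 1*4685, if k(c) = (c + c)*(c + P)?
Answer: -47795117/10201 ≈ -4685.3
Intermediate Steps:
P = -17 (P = 8 - 1*25 = 8 - 25 = -17)
k(c) = 2*c*(-17 + c) (k(c) = (c + c)*(c - 17) = (2*c)*(-17 + c) = 2*c*(-17 + c))
k(1/((19 - 1*(-16)) + 66)) - 1*4685 = 2*(-17 + 1/((19 - 1*(-16)) + 66))/((19 - 1*(-16)) + 66) - 1*4685 = 2*(-17 + 1/((19 + 16) + 66))/((19 + 16) + 66) - 4685 = 2*(-17 + 1/(35 + 66))/(35 + 66) - 4685 = 2*(-17 + 1/101)/101 - 4685 = 2*(1/101)*(-17 + 1/101) - 4685 = 2*(1/101)*(-1716/101) - 4685 = -3432/10201 - 4685 = -47795117/10201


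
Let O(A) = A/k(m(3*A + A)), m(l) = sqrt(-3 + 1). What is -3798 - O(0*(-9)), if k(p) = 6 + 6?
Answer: -3798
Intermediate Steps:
m(l) = I*sqrt(2) (m(l) = sqrt(-2) = I*sqrt(2))
k(p) = 12
O(A) = A/12
-3798 - O(0*(-9)) = -3798 - 0*(-9)/12 = -3798 - 0/12 = -3798 - 1*0 = -3798 + 0 = -3798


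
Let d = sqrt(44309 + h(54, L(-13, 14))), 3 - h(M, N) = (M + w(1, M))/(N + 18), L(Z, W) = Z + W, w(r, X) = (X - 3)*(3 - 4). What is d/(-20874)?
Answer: -5*sqrt(639863)/396606 ≈ -0.010084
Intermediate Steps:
w(r, X) = 3 - X (w(r, X) = (-3 + X)*(-1) = 3 - X)
L(Z, W) = W + Z
h(M, N) = 3 - 3/(18 + N) (h(M, N) = 3 - (M + (3 - M))/(N + 18) = 3 - 3/(18 + N))
d = 5*sqrt(639863)/19 (d = sqrt(44309 + 3*(17 + (14 - 13))/(18 + (14 - 13))) = sqrt(44309 + 3*(17 + 1)/(18 + 1)) = sqrt(44309 + 3*18/19) = sqrt(44309 + 3*(1/19)*18) = sqrt(44309 + 54/19) = sqrt(841925/19) = 5*sqrt(639863)/19 ≈ 210.50)
d/(-20874) = (5*sqrt(639863)/19)/(-20874) = (5*sqrt(639863)/19)*(-1/20874) = -5*sqrt(639863)/396606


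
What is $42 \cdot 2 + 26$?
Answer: $110$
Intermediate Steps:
$42 \cdot 2 + 26 = 84 + 26 = 110$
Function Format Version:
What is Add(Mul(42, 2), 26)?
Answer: 110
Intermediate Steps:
Add(Mul(42, 2), 26) = Add(84, 26) = 110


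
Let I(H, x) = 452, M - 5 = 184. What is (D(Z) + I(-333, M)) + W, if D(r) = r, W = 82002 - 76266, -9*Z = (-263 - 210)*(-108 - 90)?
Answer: -4218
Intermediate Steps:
M = 189 (M = 5 + 184 = 189)
Z = -10406 (Z = -(-263 - 210)*(-108 - 90)/9 = -(-473)*(-198)/9 = -⅑*93654 = -10406)
W = 5736
(D(Z) + I(-333, M)) + W = (-10406 + 452) + 5736 = -9954 + 5736 = -4218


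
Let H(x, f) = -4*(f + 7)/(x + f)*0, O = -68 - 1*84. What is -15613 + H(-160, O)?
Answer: -15613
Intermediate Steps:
O = -152 (O = -68 - 84 = -152)
H(x, f) = 0 (H(x, f) = -4*(7 + f)/(f + x)*0 = 0)
-15613 + H(-160, O) = -15613 + 0 = -15613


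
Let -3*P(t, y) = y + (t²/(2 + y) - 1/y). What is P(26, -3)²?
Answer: 4145296/81 ≈ 51177.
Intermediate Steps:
P(t, y) = -y/3 + 1/(3*y) - t²/(3*(2 + y)) (P(t, y) = -(y + (t²/(2 + y) - 1/y))/3 = -(y + (-1/y + t²/(2 + y)))/3 = -(y - 1/y + t²/(2 + y))/3 = -y/3 + 1/(3*y) - t²/(3*(2 + y)))
P(26, -3)² = ((⅓)*(2 - 3 - 1*(-3)³ - 2*(-3)² - 1*(-3)*26²)/(-3*(2 - 3)))² = ((⅓)*(-⅓)*(2 - 3 - 1*(-27) - 2*9 - 1*(-3)*676)/(-1))² = ((⅓)*(-⅓)*(-1)*(2 - 3 + 27 - 18 + 2028))² = ((⅓)*(-⅓)*(-1)*2036)² = (2036/9)² = 4145296/81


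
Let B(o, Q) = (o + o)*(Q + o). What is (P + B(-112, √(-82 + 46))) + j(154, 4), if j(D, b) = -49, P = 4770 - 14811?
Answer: 14998 - 1344*I ≈ 14998.0 - 1344.0*I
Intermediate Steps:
P = -10041
B(o, Q) = 2*o*(Q + o) (B(o, Q) = (2*o)*(Q + o) = 2*o*(Q + o))
(P + B(-112, √(-82 + 46))) + j(154, 4) = (-10041 + 2*(-112)*(√(-82 + 46) - 112)) - 49 = (-10041 + 2*(-112)*(√(-36) - 112)) - 49 = (-10041 + 2*(-112)*(6*I - 112)) - 49 = (-10041 + 2*(-112)*(-112 + 6*I)) - 49 = (-10041 + (25088 - 1344*I)) - 49 = (15047 - 1344*I) - 49 = 14998 - 1344*I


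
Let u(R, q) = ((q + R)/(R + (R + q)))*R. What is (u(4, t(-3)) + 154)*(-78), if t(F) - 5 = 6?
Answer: -232908/19 ≈ -12258.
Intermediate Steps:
t(F) = 11 (t(F) = 5 + 6 = 11)
u(R, q) = R*(R + q)/(q + 2*R) (u(R, q) = ((R + q)/(q + 2*R))*R = R*(R + q)/(q + 2*R))
(u(4, t(-3)) + 154)*(-78) = (4*(4 + 11)/(11 + 2*4) + 154)*(-78) = (4*15/(11 + 8) + 154)*(-78) = (4*15/19 + 154)*(-78) = (4*(1/19)*15 + 154)*(-78) = (60/19 + 154)*(-78) = (2986/19)*(-78) = -232908/19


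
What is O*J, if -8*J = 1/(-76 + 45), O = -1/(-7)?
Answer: 1/1736 ≈ 0.00057604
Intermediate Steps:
O = 1/7 (O = -1*(-1/7) = 1/7 ≈ 0.14286)
J = 1/248 (J = -1/(8*(-76 + 45)) = -1/8/(-31) = -1/8*(-1/31) = 1/248 ≈ 0.0040323)
O*J = (1/7)*(1/248) = 1/1736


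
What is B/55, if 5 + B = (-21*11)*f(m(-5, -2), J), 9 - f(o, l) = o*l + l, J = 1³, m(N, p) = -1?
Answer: -2084/55 ≈ -37.891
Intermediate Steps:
J = 1
f(o, l) = 9 - l - l*o (f(o, l) = 9 - (o*l + l) = 9 - (l*o + l) = 9 - (l + l*o) = 9 + (-l - l*o) = 9 - l - l*o)
B = -2084 (B = -5 + (-21*11)*(9 - 1*1 - 1*1*(-1)) = -5 - 231*(9 - 1 + 1) = -5 - 231*9 = -5 - 2079 = -2084)
B/55 = -2084/55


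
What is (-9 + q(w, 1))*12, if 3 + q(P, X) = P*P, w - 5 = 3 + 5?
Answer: 1884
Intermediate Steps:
w = 13 (w = 5 + (3 + 5) = 5 + 8 = 13)
q(P, X) = -3 + P² (q(P, X) = -3 + P*P = -3 + P²)
(-9 + q(w, 1))*12 = (-9 + (-3 + 13²))*12 = (-9 + (-3 + 169))*12 = (-9 + 166)*12 = 157*12 = 1884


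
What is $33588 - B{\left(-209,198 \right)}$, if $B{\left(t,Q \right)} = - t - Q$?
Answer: $33577$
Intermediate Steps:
$B{\left(t,Q \right)} = - Q - t$
$33588 - B{\left(-209,198 \right)} = 33588 - \left(\left(-1\right) 198 - -209\right) = 33588 - \left(-198 + 209\right) = 33588 - 11 = 33577$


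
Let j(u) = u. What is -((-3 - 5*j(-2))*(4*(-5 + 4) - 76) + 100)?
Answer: 460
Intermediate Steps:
-((-3 - 5*j(-2))*(4*(-5 + 4) - 76) + 100) = -((-3 - 5*(-2))*(4*(-5 + 4) - 76) + 100) = -((-3 + 10)*(4*(-1) - 76) + 100) = -(7*(-4 - 76) + 100) = -(7*(-80) + 100) = -(-560 + 100) = -1*(-460) = 460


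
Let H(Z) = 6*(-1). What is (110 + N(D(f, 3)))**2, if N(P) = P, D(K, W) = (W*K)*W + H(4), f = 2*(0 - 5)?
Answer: 196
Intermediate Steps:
f = -10 (f = 2*(-5) = -10)
H(Z) = -6
D(K, W) = -6 + K*W**2 (D(K, W) = (W*K)*W - 6 = (K*W)*W - 6 = K*W**2 - 6 = -6 + K*W**2)
(110 + N(D(f, 3)))**2 = (110 + (-6 - 10*3**2))**2 = (110 + (-6 - 10*9))**2 = (110 + (-6 - 90))**2 = (110 - 96)**2 = 14**2 = 196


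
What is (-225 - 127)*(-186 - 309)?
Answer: 174240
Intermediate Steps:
(-225 - 127)*(-186 - 309) = -352*(-495) = 174240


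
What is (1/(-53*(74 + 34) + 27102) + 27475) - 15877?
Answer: 247942045/21378 ≈ 11598.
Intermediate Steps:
(1/(-53*(74 + 34) + 27102) + 27475) - 15877 = (1/(-53*108 + 27102) + 27475) - 15877 = (1/(-5724 + 27102) + 27475) - 15877 = (1/21378 + 27475) - 15877 = 587360551/21378 - 15877 = 247942045/21378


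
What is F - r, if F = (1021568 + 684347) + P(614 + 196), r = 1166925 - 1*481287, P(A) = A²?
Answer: 1676377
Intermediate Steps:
r = 685638 (r = 1166925 - 481287 = 685638)
F = 2362015 (F = (1021568 + 684347) + (614 + 196)² = 1705915 + 810² = 1705915 + 656100 = 2362015)
F - r = 2362015 - 1*685638 = 2362015 - 685638 = 1676377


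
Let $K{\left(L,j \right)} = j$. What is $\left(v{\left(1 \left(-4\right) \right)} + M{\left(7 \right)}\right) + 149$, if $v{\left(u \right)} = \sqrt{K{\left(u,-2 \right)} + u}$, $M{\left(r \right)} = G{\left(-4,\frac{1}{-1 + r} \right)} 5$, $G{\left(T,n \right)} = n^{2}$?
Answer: $\frac{5369}{36} + i \sqrt{6} \approx 149.14 + 2.4495 i$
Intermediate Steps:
$M{\left(r \right)} = \frac{5}{\left(-1 + r\right)^{2}}$ ($M{\left(r \right)} = \left(\frac{1}{-1 + r}\right)^{2} \cdot 5 = \frac{1}{\left(-1 + r\right)^{2}} \cdot 5 = \frac{5}{\left(-1 + r\right)^{2}}$)
$v{\left(u \right)} = \sqrt{-2 + u}$
$\left(v{\left(1 \left(-4\right) \right)} + M{\left(7 \right)}\right) + 149 = \left(\sqrt{-2 + 1 \left(-4\right)} + \frac{5}{\left(-1 + 7\right)^{2}}\right) + 149 = \left(\sqrt{-2 - 4} + \frac{5}{36}\right) + 149 = \left(\sqrt{-6} + 5 \cdot \frac{1}{36}\right) + 149 = \left(i \sqrt{6} + \frac{5}{36}\right) + 149 = \left(\frac{5}{36} + i \sqrt{6}\right) + 149 = \frac{5369}{36} + i \sqrt{6}$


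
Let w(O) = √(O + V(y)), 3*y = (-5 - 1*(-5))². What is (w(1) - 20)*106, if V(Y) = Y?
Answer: -2014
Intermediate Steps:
y = 0 (y = (-5 - 1*(-5))²/3 = (-5 + 5)²/3 = (⅓)*0² = (⅓)*0 = 0)
w(O) = √O (w(O) = √(O + 0) = √O)
(w(1) - 20)*106 = (√1 - 20)*106 = (1 - 20)*106 = -19*106 = -2014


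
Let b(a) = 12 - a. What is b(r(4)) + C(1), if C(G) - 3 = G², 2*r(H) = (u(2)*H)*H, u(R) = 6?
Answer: -32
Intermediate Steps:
r(H) = 3*H² (r(H) = ((6*H)*H)/2 = (6*H²)/2 = 3*H²)
C(G) = 3 + G²
b(r(4)) + C(1) = (12 - 3*4²) + (3 + 1²) = (12 - 3*16) + (3 + 1) = (12 - 1*48) + 4 = (12 - 48) + 4 = -36 + 4 = -32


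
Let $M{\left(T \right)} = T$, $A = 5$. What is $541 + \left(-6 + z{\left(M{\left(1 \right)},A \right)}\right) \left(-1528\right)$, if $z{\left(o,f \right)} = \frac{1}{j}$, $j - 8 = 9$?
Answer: $\frac{163525}{17} \approx 9619.1$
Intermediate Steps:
$j = 17$ ($j = 8 + 9 = 17$)
$z{\left(o,f \right)} = \frac{1}{17}$
$541 + \left(-6 + z{\left(M{\left(1 \right)},A \right)}\right) \left(-1528\right) = 541 + \left(-6 + \frac{1}{17}\right) \left(-1528\right) = 541 - - \frac{154328}{17} = 541 + \frac{154328}{17} = \frac{163525}{17}$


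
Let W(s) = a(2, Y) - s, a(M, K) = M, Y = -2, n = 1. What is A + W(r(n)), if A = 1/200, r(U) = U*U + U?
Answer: 1/200 ≈ 0.0050000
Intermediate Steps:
r(U) = U + U² (r(U) = U² + U = U + U²)
W(s) = 2 - s
A = 1/200 ≈ 0.0050000
A + W(r(n)) = 1/200 + (2 - (1 + 1)) = 1/200 + (2 - 2) = 1/200 + 0 = 1/200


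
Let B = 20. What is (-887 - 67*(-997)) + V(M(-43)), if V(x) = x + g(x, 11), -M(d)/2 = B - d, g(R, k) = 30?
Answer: 65816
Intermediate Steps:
M(d) = -40 + 2*d (M(d) = -2*(20 - d) = -40 + 2*d)
V(x) = 30 + x (V(x) = x + 30 = 30 + x)
(-887 - 67*(-997)) + V(M(-43)) = (-887 - 67*(-997)) + (30 + (-40 + 2*(-43))) = (-887 + 66799) + (30 + (-40 - 86)) = 65912 + (30 - 126) = 65912 - 96 = 65816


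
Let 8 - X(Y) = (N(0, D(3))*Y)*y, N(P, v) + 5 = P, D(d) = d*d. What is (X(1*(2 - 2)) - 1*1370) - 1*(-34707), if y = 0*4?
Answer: 33345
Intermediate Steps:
D(d) = d²
N(P, v) = -5 + P
y = 0
X(Y) = 8 (X(Y) = 8 - (-5 + 0)*Y*0 = 8 - (-5*Y)*0 = 8 - 1*0 = 8 + 0 = 8)
(X(1*(2 - 2)) - 1*1370) - 1*(-34707) = (8 - 1*1370) - 1*(-34707) = (8 - 1370) + 34707 = -1362 + 34707 = 33345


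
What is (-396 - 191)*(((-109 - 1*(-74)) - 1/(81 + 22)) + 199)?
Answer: -9915017/103 ≈ -96262.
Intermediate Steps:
(-396 - 191)*(((-109 - 1*(-74)) - 1/(81 + 22)) + 199) = -587*(((-109 + 74) - 1/103) + 199) = -587*((-35 - 1*1/103) + 199) = -587*((-35 - 1/103) + 199) = -587*(-3606/103 + 199) = -587*16891/103 = -9915017/103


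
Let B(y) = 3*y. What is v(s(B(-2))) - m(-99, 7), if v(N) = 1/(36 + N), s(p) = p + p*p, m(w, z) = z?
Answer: -461/66 ≈ -6.9848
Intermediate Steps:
s(p) = p + p**2
v(s(B(-2))) - m(-99, 7) = 1/(36 + (3*(-2))*(1 + 3*(-2))) - 1*7 = 1/(36 - 6*(1 - 6)) - 7 = 1/(36 - 6*(-5)) - 7 = 1/(36 + 30) - 7 = 1/66 - 7 = -461/66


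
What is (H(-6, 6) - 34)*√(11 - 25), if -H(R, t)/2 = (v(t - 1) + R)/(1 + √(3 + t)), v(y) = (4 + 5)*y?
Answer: -107*I*√14/2 ≈ -200.18*I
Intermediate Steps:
v(y) = 9*y
H(R, t) = -2*(-9 + R + 9*t)/(1 + √(3 + t)) (H(R, t) = -2*(9*(t - 1) + R)/(1 + √(3 + t)) = -2*(9*(-1 + t) + R)/(1 + √(3 + t)) = -2*((-9 + 9*t) + R)/(1 + √(3 + t)) = -2*(-9 + R + 9*t)/(1 + √(3 + t)))
(H(-6, 6) - 34)*√(11 - 25) = (2*(9 - 1*(-6) - 9*6)/(1 + √(3 + 6)) - 34)*√(11 - 25) = (2*(9 + 6 - 54)/(1 + √9) - 34)*√(-14) = (2*(-39)/(1 + 3) - 34)*(I*√14) = (2*(-39)/4 - 34)*(I*√14) = (2*(¼)*(-39) - 34)*(I*√14) = (-39/2 - 34)*(I*√14) = -107*I*√14/2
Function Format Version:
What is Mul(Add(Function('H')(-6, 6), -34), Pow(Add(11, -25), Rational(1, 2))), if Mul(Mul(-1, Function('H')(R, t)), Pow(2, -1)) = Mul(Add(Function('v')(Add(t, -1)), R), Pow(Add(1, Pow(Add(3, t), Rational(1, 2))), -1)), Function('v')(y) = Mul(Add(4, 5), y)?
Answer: Mul(Rational(-107, 2), I, Pow(14, Rational(1, 2))) ≈ Mul(-200.18, I)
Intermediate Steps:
Function('v')(y) = Mul(9, y)
Function('H')(R, t) = Mul(-2, Pow(Add(1, Pow(Add(3, t), Rational(1, 2))), -1), Add(-9, R, Mul(9, t))) (Function('H')(R, t) = Mul(-2, Mul(Add(Mul(9, Add(t, -1)), R), Pow(Add(1, Pow(Add(3, t), Rational(1, 2))), -1))) = Mul(-2, Mul(Add(Mul(9, Add(-1, t)), R), Pow(Add(1, Pow(Add(3, t), Rational(1, 2))), -1))) = Mul(-2, Mul(Add(Add(-9, Mul(9, t)), R), Pow(Add(1, Pow(Add(3, t), Rational(1, 2))), -1))) = Mul(-2, Mul(Add(-9, R, Mul(9, t)), Pow(Add(1, Pow(Add(3, t), Rational(1, 2))), -1))) = Mul(-2, Mul(Pow(Add(1, Pow(Add(3, t), Rational(1, 2))), -1), Add(-9, R, Mul(9, t)))) = Mul(-2, Pow(Add(1, Pow(Add(3, t), Rational(1, 2))), -1), Add(-9, R, Mul(9, t))))
Mul(Add(Function('H')(-6, 6), -34), Pow(Add(11, -25), Rational(1, 2))) = Mul(Add(Mul(2, Pow(Add(1, Pow(Add(3, 6), Rational(1, 2))), -1), Add(9, Mul(-1, -6), Mul(-9, 6))), -34), Pow(Add(11, -25), Rational(1, 2))) = Mul(Add(Mul(2, Pow(Add(1, Pow(9, Rational(1, 2))), -1), Add(9, 6, -54)), -34), Pow(-14, Rational(1, 2))) = Mul(Add(Mul(2, Pow(Add(1, 3), -1), -39), -34), Mul(I, Pow(14, Rational(1, 2)))) = Mul(Add(Mul(2, Pow(4, -1), -39), -34), Mul(I, Pow(14, Rational(1, 2)))) = Mul(Add(Mul(2, Rational(1, 4), -39), -34), Mul(I, Pow(14, Rational(1, 2)))) = Mul(Add(Rational(-39, 2), -34), Mul(I, Pow(14, Rational(1, 2)))) = Mul(Rational(-107, 2), Mul(I, Pow(14, Rational(1, 2)))) = Mul(Rational(-107, 2), I, Pow(14, Rational(1, 2)))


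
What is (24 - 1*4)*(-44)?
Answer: -880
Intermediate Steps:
(24 - 1*4)*(-44) = (24 - 4)*(-44) = 20*(-44) = -880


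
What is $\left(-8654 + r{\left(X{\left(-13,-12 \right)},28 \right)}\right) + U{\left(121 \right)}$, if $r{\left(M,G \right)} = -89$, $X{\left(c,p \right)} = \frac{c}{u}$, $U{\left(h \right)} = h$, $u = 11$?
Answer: $-8622$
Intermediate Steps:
$X{\left(c,p \right)} = \frac{c}{11}$
$\left(-8654 + r{\left(X{\left(-13,-12 \right)},28 \right)}\right) + U{\left(121 \right)} = \left(-8654 - 89\right) + 121 = -8743 + 121 = -8622$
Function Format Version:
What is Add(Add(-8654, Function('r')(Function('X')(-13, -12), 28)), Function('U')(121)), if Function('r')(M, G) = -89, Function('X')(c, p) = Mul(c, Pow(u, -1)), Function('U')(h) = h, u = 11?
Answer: -8622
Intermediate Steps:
Function('X')(c, p) = Mul(Rational(1, 11), c) (Function('X')(c, p) = Mul(c, Pow(11, -1)) = Mul(c, Rational(1, 11)) = Mul(Rational(1, 11), c))
Add(Add(-8654, Function('r')(Function('X')(-13, -12), 28)), Function('U')(121)) = Add(Add(-8654, -89), 121) = Add(-8743, 121) = -8622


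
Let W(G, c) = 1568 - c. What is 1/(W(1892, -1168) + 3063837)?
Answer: 1/3066573 ≈ 3.2610e-7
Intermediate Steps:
1/(W(1892, -1168) + 3063837) = 1/((1568 - 1*(-1168)) + 3063837) = 1/((1568 + 1168) + 3063837) = 1/(2736 + 3063837) = 1/3066573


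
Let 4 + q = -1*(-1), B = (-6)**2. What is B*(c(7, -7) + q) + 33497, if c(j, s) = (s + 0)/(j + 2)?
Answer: 33361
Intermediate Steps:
c(j, s) = s/(2 + j)
B = 36
q = -3 (q = -4 - 1*(-1) = -4 + 1 = -3)
B*(c(7, -7) + q) + 33497 = 36*(-7/(2 + 7) - 3) + 33497 = 36*(-7/9 - 3) + 33497 = 36*(-34/9) + 33497 = -136 + 33497 = 33361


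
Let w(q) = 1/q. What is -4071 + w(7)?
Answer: -28496/7 ≈ -4070.9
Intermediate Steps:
-4071 + w(7) = -4071 + 1/7 = -4071 + ⅐ = -28496/7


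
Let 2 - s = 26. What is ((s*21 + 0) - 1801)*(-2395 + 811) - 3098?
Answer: 3648022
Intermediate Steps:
s = -24 (s = 2 - 1*26 = 2 - 26 = -24)
((s*21 + 0) - 1801)*(-2395 + 811) - 3098 = ((-24*21 + 0) - 1801)*(-2395 + 811) - 3098 = ((-504 + 0) - 1801)*(-1584) - 3098 = (-504 - 1801)*(-1584) - 3098 = -2305*(-1584) - 3098 = 3651120 - 3098 = 3648022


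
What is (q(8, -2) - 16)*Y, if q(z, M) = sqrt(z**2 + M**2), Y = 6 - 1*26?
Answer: 320 - 40*sqrt(17) ≈ 155.08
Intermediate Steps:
Y = -20 (Y = 6 - 26 = -20)
q(z, M) = sqrt(M**2 + z**2)
(q(8, -2) - 16)*Y = (sqrt((-2)**2 + 8**2) - 16)*(-20) = (sqrt(4 + 64) - 16)*(-20) = (sqrt(68) - 16)*(-20) = (2*sqrt(17) - 16)*(-20) = (-16 + 2*sqrt(17))*(-20) = 320 - 40*sqrt(17)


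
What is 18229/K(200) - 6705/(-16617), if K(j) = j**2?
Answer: 190370431/221560000 ≈ 0.85923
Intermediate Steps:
18229/K(200) - 6705/(-16617) = 18229/(200**2) - 6705/(-16617) = 18229/40000 - 6705*(-1/16617) = 18229*(1/40000) + 2235/5539 = 18229/40000 + 2235/5539 = 190370431/221560000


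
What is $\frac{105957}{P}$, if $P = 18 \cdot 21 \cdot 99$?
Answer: $\frac{11773}{4158} \approx 2.8314$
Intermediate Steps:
$P = 37422$ ($P = 378 \cdot 99 = 37422$)
$\frac{105957}{P} = \frac{105957}{37422} = 105957 \cdot \frac{1}{37422} = \frac{11773}{4158}$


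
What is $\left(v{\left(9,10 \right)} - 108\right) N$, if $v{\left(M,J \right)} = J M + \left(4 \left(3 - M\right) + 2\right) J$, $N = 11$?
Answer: $-2618$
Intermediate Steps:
$v{\left(M,J \right)} = J M + J \left(14 - 4 M\right)$ ($v{\left(M,J \right)} = J M + \left(\left(12 - 4 M\right) + 2\right) J = J M + \left(14 - 4 M\right) J = J M + J \left(14 - 4 M\right)$)
$\left(v{\left(9,10 \right)} - 108\right) N = \left(10 \left(14 - 27\right) - 108\right) 11 = \left(10 \left(-13\right) - 108\right) 11 = \left(-130 - 108\right) 11 = \left(-238\right) 11 = -2618$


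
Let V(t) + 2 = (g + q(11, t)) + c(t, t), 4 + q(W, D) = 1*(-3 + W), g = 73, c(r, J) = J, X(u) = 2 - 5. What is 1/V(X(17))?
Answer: 1/72 ≈ 0.013889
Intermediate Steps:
X(u) = -3
q(W, D) = -7 + W (q(W, D) = -4 + 1*(-3 + W) = -4 + (-3 + W) = -7 + W)
V(t) = 75 + t (V(t) = -2 + ((73 + (-7 + 11)) + t) = -2 + ((73 + 4) + t) = -2 + (77 + t) = 75 + t)
1/V(X(17)) = 1/(75 - 3) = 1/72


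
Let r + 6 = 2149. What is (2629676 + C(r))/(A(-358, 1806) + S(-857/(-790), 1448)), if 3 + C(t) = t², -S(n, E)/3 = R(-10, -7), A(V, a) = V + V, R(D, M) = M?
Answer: -7222122/695 ≈ -10392.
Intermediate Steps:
r = 2143 (r = -6 + 2149 = 2143)
A(V, a) = 2*V
S(n, E) = 21 (S(n, E) = -3*(-7) = 21)
C(t) = -3 + t²
(2629676 + C(r))/(A(-358, 1806) + S(-857/(-790), 1448)) = (2629676 + (-3 + 2143²))/(2*(-358) + 21) = (2629676 + (-3 + 4592449))/(-716 + 21) = (2629676 + 4592446)/(-695) = 7222122*(-1/695) = -7222122/695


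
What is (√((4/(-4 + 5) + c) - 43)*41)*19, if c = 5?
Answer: 779*I*√34 ≈ 4542.3*I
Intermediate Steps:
(√((4/(-4 + 5) + c) - 43)*41)*19 = (√((4/(-4 + 5) + 5) - 43)*41)*19 = (√((4/1 + 5) - 43)*41)*19 = (√((1*4 + 5) - 43)*41)*19 = (√((4 + 5) - 43)*41)*19 = (√(9 - 43)*41)*19 = (√(-34)*41)*19 = ((I*√34)*41)*19 = (41*I*√34)*19 = 779*I*√34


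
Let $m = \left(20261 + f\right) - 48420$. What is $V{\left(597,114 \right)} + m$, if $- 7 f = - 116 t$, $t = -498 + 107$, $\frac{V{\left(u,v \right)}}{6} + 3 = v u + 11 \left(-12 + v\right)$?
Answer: $\frac{2662965}{7} \approx 3.8042 \cdot 10^{5}$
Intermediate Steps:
$V{\left(u,v \right)} = -810 + 66 v + 6 u v$ ($V{\left(u,v \right)} = -18 + 6 \left(v u + 11 \left(-12 + v\right)\right) = -18 + 6 \left(u v + \left(-132 + 11 v\right)\right) = -18 + 6 \left(-132 + 11 v + u v\right) = -18 + \left(-792 + 66 v + 6 u v\right) = -810 + 66 v + 6 u v$)
$t = -391$
$f = - \frac{45356}{7}$ ($f = - \frac{\left(-116\right) \left(-391\right)}{7} = \left(- \frac{1}{7}\right) 45356 = - \frac{45356}{7} \approx -6479.4$)
$m = - \frac{242469}{7}$ ($m = \left(20261 - \frac{45356}{7}\right) - 48420 = \frac{96471}{7} - 48420 = - \frac{242469}{7} \approx -34638.0$)
$V{\left(597,114 \right)} + m = \left(-810 + 66 \cdot 114 + 6 \cdot 597 \cdot 114\right) - \frac{242469}{7} = \left(-810 + 7524 + 408348\right) - \frac{242469}{7} = 415062 - \frac{242469}{7} = \frac{2662965}{7}$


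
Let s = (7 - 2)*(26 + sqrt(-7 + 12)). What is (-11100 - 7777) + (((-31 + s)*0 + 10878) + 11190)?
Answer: 3191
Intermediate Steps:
s = 130 + 5*sqrt(5) (s = 5*(26 + sqrt(5)) = 130 + 5*sqrt(5) ≈ 141.18)
(-11100 - 7777) + (((-31 + s)*0 + 10878) + 11190) = (-11100 - 7777) + (((-31 + (130 + 5*sqrt(5)))*0 + 10878) + 11190) = -18877 + (((99 + 5*sqrt(5))*0 + 10878) + 11190) = -18877 + ((0 + 10878) + 11190) = -18877 + (10878 + 11190) = -18877 + 22068 = 3191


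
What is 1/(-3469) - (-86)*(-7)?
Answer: -2088339/3469 ≈ -602.00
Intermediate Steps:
1/(-3469) - (-86)*(-7) = -1/3469 - 1*602 = -1/3469 - 602 = -2088339/3469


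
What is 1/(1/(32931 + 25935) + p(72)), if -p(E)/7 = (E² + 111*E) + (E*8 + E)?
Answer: -58866/5696345087 ≈ -1.0334e-5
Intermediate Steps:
p(E) = -840*E - 7*E² (p(E) = -7*((E² + 111*E) + (E*8 + E)) = -7*((E² + 111*E) + (8*E + E)) = -7*((E² + 111*E) + 9*E) = -7*(E² + 120*E) = -840*E - 7*E²)
1/(1/(32931 + 25935) + p(72)) = 1/(1/(32931 + 25935) - 7*72*(120 + 72)) = 1/(1/58866 - 7*72*192) = 1/(1/58866 - 96768) = 1/(-5696345087/58866) = -58866/5696345087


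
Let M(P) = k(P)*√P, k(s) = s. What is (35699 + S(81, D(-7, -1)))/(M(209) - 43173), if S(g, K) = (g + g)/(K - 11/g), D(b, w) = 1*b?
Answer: -8902661157/10720620308 - 43097681*√209/10720620308 ≈ -0.88854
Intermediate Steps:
D(b, w) = b
S(g, K) = 2*g/(K - 11/g) (S(g, K) = (2*g)/(K - 11/g) = 2*g/(K - 11/g))
M(P) = P^(3/2) (M(P) = P*√P = P^(3/2))
(35699 + S(81, D(-7, -1)))/(M(209) - 43173) = (35699 + 2*81²/(-11 - 7*81))/(209^(3/2) - 43173) = (35699 + 2*6561/(-11 - 567))/(209*√209 - 43173) = (35699 + 2*6561/(-578))/(-43173 + 209*√209) = (35699 + 2*6561*(-1/578))/(-43173 + 209*√209) = (35699 - 6561/289)/(-43173 + 209*√209) = 10310450/(289*(-43173 + 209*√209))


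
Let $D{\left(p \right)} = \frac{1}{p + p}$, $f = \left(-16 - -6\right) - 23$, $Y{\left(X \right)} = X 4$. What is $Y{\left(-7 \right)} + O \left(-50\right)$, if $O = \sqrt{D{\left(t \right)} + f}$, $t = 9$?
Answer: $-28 - \frac{25 i \sqrt{1186}}{3} \approx -28.0 - 286.99 i$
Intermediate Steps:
$Y{\left(X \right)} = 4 X$
$f = -33$ ($f = \left(-16 + 6\right) - 23 = -10 - 23 = -33$)
$D{\left(p \right)} = \frac{1}{2 p}$
$O = \frac{i \sqrt{1186}}{6}$ ($O = \sqrt{\frac{1}{2 \cdot 9} - 33} = \sqrt{\frac{1}{2} \cdot \frac{1}{9} - 33} = \sqrt{\frac{1}{18} - 33} = \sqrt{- \frac{593}{18}} = \frac{i \sqrt{1186}}{6} \approx 5.7397 i$)
$Y{\left(-7 \right)} + O \left(-50\right) = 4 \left(-7\right) + \frac{i \sqrt{1186}}{6} \left(-50\right) = -28 - \frac{25 i \sqrt{1186}}{3}$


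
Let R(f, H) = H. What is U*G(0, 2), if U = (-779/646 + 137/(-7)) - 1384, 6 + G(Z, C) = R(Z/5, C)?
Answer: 668674/119 ≈ 5619.1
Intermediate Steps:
G(Z, C) = -6 + C
U = -334337/238 (U = (-779*1/646 + 137*(-⅐)) - 1384 = (-41/34 - 137/7) - 1384 = -4945/238 - 1384 = -334337/238 ≈ -1404.8)
U*G(0, 2) = -334337*(-6 + 2)/238 = -334337/238*(-4) = 668674/119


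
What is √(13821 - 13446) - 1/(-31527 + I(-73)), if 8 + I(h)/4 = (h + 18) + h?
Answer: 1/32071 + 5*√15 ≈ 19.365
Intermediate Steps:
I(h) = 40 + 8*h (I(h) = -32 + 4*((h + 18) + h) = -32 + 4*((18 + h) + h) = -32 + 4*(18 + 2*h) = -32 + (72 + 8*h) = 40 + 8*h)
√(13821 - 13446) - 1/(-31527 + I(-73)) = √(13821 - 13446) - 1/(-31527 + (40 + 8*(-73))) = √375 - 1/(-31527 + (40 - 584)) = 5*√15 - 1/(-31527 - 544) = 5*√15 - 1/(-32071) = 5*√15 - 1*(-1/32071) = 5*√15 + 1/32071 = 1/32071 + 5*√15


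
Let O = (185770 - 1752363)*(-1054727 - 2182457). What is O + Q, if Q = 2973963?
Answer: 5071352768075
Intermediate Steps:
O = 5071349794112 (O = -1566593*(-3237184) = 5071349794112)
O + Q = 5071349794112 + 2973963 = 5071352768075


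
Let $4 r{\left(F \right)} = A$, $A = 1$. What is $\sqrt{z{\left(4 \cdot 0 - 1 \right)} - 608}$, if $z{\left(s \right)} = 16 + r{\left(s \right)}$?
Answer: $\frac{3 i \sqrt{263}}{2} \approx 24.326 i$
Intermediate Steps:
$r{\left(F \right)} = \frac{1}{4}$ ($r{\left(F \right)} = \frac{1}{4} \cdot 1 = \frac{1}{4}$)
$z{\left(s \right)} = \frac{65}{4}$ ($z{\left(s \right)} = 16 + \frac{1}{4} = \frac{65}{4}$)
$\sqrt{z{\left(4 \cdot 0 - 1 \right)} - 608} = \sqrt{\frac{65}{4} - 608} = \sqrt{- \frac{2367}{4}} = \frac{3 i \sqrt{263}}{2}$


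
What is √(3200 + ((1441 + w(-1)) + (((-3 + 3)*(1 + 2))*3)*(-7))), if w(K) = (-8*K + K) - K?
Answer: √4649 ≈ 68.184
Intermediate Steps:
w(K) = -8*K (w(K) = -7*K - K = -8*K)
√(3200 + ((1441 + w(-1)) + (((-3 + 3)*(1 + 2))*3)*(-7))) = √(3200 + ((1441 - 8*(-1)) + (((-3 + 3)*(1 + 2))*3)*(-7))) = √(3200 + ((1441 + 8) + ((0*3)*3)*(-7))) = √(3200 + (1449 + (0*3)*(-7))) = √(3200 + (1449 + 0*(-7))) = √(3200 + (1449 + 0)) = √(3200 + 1449) = √4649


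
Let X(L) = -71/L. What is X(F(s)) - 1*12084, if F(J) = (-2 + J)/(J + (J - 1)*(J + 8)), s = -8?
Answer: -60704/5 ≈ -12141.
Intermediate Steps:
F(J) = (-2 + J)/(J + (-1 + J)*(8 + J))
X(F(s)) - 1*12084 = -71*(-8 + (-8)² + 8*(-8))/(-2 - 8) - 1*12084 = -71/(-10/(-8 + 64 - 64)) - 12084 = -71/(-10/(-8)) - 12084 = -71/((-⅛*(-10))) - 12084 = -71/5/4 - 12084 = -71*⅘ - 12084 = -284/5 - 12084 = -60704/5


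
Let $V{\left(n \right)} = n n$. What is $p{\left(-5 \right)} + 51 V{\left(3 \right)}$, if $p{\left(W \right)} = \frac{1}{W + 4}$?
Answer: $458$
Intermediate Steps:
$V{\left(n \right)} = n^{2}$
$p{\left(W \right)} = \frac{1}{4 + W}$
$p{\left(-5 \right)} + 51 V{\left(3 \right)} = \frac{1}{4 - 5} + 51 \cdot 3^{2} = \frac{1}{-1} + 51 \cdot 9 = -1 + 459 = 458$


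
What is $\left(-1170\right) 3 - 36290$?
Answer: $-39800$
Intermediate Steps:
$\left(-1170\right) 3 - 36290 = -3510 - 36290 = -39800$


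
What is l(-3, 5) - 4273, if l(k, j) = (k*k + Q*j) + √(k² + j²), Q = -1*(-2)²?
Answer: -4284 + √34 ≈ -4278.2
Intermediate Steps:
Q = -4 (Q = -1*4 = -4)
l(k, j) = k² + √(j² + k²) - 4*j (l(k, j) = (k*k - 4*j) + √(k² + j²) = (k² - 4*j) + √(j² + k²) = k² + √(j² + k²) - 4*j)
l(-3, 5) - 4273 = ((-3)² + √(5² + (-3)²) - 4*5) - 4273 = (9 + √(25 + 9) - 20) - 4273 = (9 + √34 - 20) - 4273 = (-11 + √34) - 4273 = -4284 + √34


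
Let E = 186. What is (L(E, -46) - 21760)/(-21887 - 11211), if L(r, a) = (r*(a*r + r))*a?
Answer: -35795980/16549 ≈ -2163.0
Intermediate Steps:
L(r, a) = a*r*(r + a*r) (L(r, a) = (r*(r + a*r))*a = a*r*(r + a*r))
(L(E, -46) - 21760)/(-21887 - 11211) = (-46*186²*(1 - 46) - 21760)/(-21887 - 11211) = (-46*34596*(-45) - 21760)/(-33098) = (71613720 - 21760)*(-1/33098) = 71591960*(-1/33098) = -35795980/16549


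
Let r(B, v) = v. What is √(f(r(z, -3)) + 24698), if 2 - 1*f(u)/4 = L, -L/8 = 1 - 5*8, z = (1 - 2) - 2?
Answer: √23458 ≈ 153.16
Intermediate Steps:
z = -3 (z = -1 - 2 = -3)
L = 312 (L = -8*(1 - 5*8) = -8*(1 - 40) = -8*(-39) = 312)
f(u) = -1240 (f(u) = 8 - 4*312 = 8 - 1248 = -1240)
√(f(r(z, -3)) + 24698) = √(-1240 + 24698) = √23458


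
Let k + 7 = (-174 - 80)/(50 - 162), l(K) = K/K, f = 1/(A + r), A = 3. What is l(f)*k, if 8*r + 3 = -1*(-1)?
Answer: -265/56 ≈ -4.7321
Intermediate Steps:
r = -¼ (r = -3/8 + (-1*(-1))/8 = -3/8 + (⅛)*1 = -3/8 + ⅛ = -¼ ≈ -0.25000)
f = 4/11 (f = 1/(3 - ¼) = 1/(11/4) = 4/11 ≈ 0.36364)
l(K) = 1
k = -265/56 (k = -7 + (-174 - 80)/(50 - 162) = -7 - 254/(-112) = -7 - 254*(-1/112) = -7 + 127/56 = -265/56 ≈ -4.7321)
l(f)*k = 1*(-265/56) = -265/56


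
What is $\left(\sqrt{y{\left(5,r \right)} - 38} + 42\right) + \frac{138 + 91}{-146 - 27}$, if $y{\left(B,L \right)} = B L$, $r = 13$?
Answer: $\frac{7037}{173} + 3 \sqrt{3} \approx 45.872$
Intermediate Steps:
$\left(\sqrt{y{\left(5,r \right)} - 38} + 42\right) + \frac{138 + 91}{-146 - 27} = \left(\sqrt{5 \cdot 13 - 38} + 42\right) + \frac{138 + 91}{-146 - 27} = \left(\sqrt{65 - 38} + 42\right) + \frac{229}{-173} = \left(\sqrt{27} + 42\right) + 229 \left(- \frac{1}{173}\right) = \left(3 \sqrt{3} + 42\right) - \frac{229}{173} = \left(42 + 3 \sqrt{3}\right) - \frac{229}{173} = \frac{7037}{173} + 3 \sqrt{3}$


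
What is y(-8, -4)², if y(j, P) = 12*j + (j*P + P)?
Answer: 4624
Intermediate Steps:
y(j, P) = P + 12*j + P*j (y(j, P) = 12*j + (P*j + P) = 12*j + (P + P*j) = P + 12*j + P*j)
y(-8, -4)² = (-4 + 12*(-8) - 4*(-8))² = (-4 - 96 + 32)² = (-68)² = 4624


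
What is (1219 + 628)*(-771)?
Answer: -1424037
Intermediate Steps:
(1219 + 628)*(-771) = 1847*(-771) = -1424037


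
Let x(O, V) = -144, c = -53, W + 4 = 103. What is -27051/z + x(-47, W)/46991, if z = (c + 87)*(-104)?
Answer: 1270644357/166160176 ≈ 7.6471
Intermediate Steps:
W = 99 (W = -4 + 103 = 99)
z = -3536 (z = (-53 + 87)*(-104) = 34*(-104) = -3536)
-27051/z + x(-47, W)/46991 = -27051/(-3536) - 144/46991 = -27051*(-1/3536) - 144*1/46991 = 27051/3536 - 144/46991 = 1270644357/166160176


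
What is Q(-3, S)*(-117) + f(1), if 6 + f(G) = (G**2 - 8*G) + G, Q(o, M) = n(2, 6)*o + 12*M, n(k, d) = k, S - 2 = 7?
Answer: -11946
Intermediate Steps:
S = 9 (S = 2 + 7 = 9)
Q(o, M) = 2*o + 12*M
f(G) = -6 + G**2 - 7*G (f(G) = -6 + ((G**2 - 8*G) + G) = -6 + (G**2 - 7*G) = -6 + G**2 - 7*G)
Q(-3, S)*(-117) + f(1) = (2*(-3) + 12*9)*(-117) + (-6 + 1**2 - 7*1) = (-6 + 108)*(-117) + (-6 + 1 - 7) = 102*(-117) - 12 = -11934 - 12 = -11946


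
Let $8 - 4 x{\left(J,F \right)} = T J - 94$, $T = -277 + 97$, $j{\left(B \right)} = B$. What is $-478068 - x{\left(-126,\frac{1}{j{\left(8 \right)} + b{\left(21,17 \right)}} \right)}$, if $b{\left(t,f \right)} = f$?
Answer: $- \frac{944847}{2} \approx -4.7242 \cdot 10^{5}$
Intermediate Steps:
$T = -180$
$x{\left(J,F \right)} = \frac{51}{2} + 45 J$ ($x{\left(J,F \right)} = 2 - \frac{- 180 J - 94}{4} = 2 - \frac{-94 - 180 J}{4} = 2 + \left(\frac{47}{2} + 45 J\right) = \frac{51}{2} + 45 J$)
$-478068 - x{\left(-126,\frac{1}{j{\left(8 \right)} + b{\left(21,17 \right)}} \right)} = -478068 - \left(\frac{51}{2} + 45 \left(-126\right)\right) = -478068 - \left(\frac{51}{2} - 5670\right) = -478068 - - \frac{11289}{2} = -478068 + \frac{11289}{2} = - \frac{944847}{2}$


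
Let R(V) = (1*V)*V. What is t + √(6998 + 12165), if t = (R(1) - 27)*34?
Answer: -884 + √19163 ≈ -745.57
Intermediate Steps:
R(V) = V² (R(V) = V*V = V²)
t = -884 (t = (1² - 27)*34 = (1 - 27)*34 = -26*34 = -884)
t + √(6998 + 12165) = -884 + √(6998 + 12165) = -884 + √19163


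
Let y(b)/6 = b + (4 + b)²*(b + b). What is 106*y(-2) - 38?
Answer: -11486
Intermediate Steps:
y(b) = 6*b + 12*b*(4 + b)² (y(b) = 6*(b + (4 + b)²*(b + b)) = 6*(b + (4 + b)²*(2*b)) = 6*(b + 2*b*(4 + b)²) = 6*b + 12*b*(4 + b)²)
106*y(-2) - 38 = 106*(6*(-2)*(1 + 2*(4 - 2)²)) - 38 = 106*(6*(-2)*(1 + 2*2²)) - 38 = 106*(6*(-2)*(1 + 2*4)) - 38 = 106*(6*(-2)*(1 + 8)) - 38 = 106*(6*(-2)*9) - 38 = 106*(-108) - 38 = -11448 - 38 = -11486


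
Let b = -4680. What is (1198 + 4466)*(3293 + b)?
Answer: -7855968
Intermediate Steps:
(1198 + 4466)*(3293 + b) = (1198 + 4466)*(3293 - 4680) = 5664*(-1387) = -7855968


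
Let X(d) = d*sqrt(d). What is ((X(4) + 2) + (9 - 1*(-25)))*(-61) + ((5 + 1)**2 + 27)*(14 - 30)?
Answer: -3692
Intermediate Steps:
X(d) = d**(3/2)
((X(4) + 2) + (9 - 1*(-25)))*(-61) + ((5 + 1)**2 + 27)*(14 - 30) = ((4**(3/2) + 2) + (9 - 1*(-25)))*(-61) + ((5 + 1)**2 + 27)*(14 - 30) = ((8 + 2) + (9 + 25))*(-61) + (6**2 + 27)*(-16) = (10 + 34)*(-61) + (36 + 27)*(-16) = 44*(-61) + 63*(-16) = -2684 - 1008 = -3692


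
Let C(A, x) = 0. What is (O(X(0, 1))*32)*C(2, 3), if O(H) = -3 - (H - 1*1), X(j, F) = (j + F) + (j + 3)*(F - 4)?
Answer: 0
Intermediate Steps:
X(j, F) = F + j + (-4 + F)*(3 + j) (X(j, F) = (F + j) + (3 + j)*(-4 + F) = (F + j) + (-4 + F)*(3 + j) = F + j + (-4 + F)*(3 + j))
O(H) = -2 - H (O(H) = -3 - (H - 1) = -3 - (-1 + H) = -3 + (1 - H) = -2 - H)
(O(X(0, 1))*32)*C(2, 3) = ((-2 - (-12 - 3*0 + 4*1 + 1*0))*32)*0 = ((-2 - (-12 + 0 + 4 + 0))*32)*0 = ((-2 - 1*(-8))*32)*0 = ((-2 + 8)*32)*0 = (6*32)*0 = 192*0 = 0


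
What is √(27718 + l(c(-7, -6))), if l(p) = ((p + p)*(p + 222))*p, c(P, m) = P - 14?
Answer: 50*√82 ≈ 452.77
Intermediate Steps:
c(P, m) = -14 + P
l(p) = 2*p²*(222 + p) (l(p) = ((2*p)*(222 + p))*p = (2*p*(222 + p))*p = 2*p²*(222 + p))
√(27718 + l(c(-7, -6))) = √(27718 + 2*(-14 - 7)²*(222 + (-14 - 7))) = √(27718 + 2*(-21)²*(222 - 21)) = √(27718 + 2*441*201) = √(27718 + 177282) = √205000 = 50*√82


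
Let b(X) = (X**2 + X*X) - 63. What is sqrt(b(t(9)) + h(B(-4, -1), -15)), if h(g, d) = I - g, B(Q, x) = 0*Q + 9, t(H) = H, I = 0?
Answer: 3*sqrt(10) ≈ 9.4868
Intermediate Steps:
B(Q, x) = 9 (B(Q, x) = 0 + 9 = 9)
h(g, d) = -g (h(g, d) = 0 - g = -g)
b(X) = -63 + 2*X**2 (b(X) = (X**2 + X**2) - 63 = 2*X**2 - 63 = -63 + 2*X**2)
sqrt(b(t(9)) + h(B(-4, -1), -15)) = sqrt((-63 + 2*9**2) - 1*9) = sqrt((-63 + 2*81) - 9) = sqrt((-63 + 162) - 9) = sqrt(99 - 9) = sqrt(90) = 3*sqrt(10)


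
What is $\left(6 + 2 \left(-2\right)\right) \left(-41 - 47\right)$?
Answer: $-176$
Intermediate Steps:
$\left(6 + 2 \left(-2\right)\right) \left(-41 - 47\right) = \left(6 - 4\right) \left(-88\right) = 2 \left(-88\right) = -176$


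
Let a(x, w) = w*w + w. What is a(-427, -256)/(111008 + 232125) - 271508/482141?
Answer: -61689190084/165438487753 ≈ -0.37288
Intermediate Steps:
a(x, w) = w + w² (a(x, w) = w² + w = w + w²)
a(-427, -256)/(111008 + 232125) - 271508/482141 = (-256*(1 - 256))/(111008 + 232125) - 271508/482141 = -256*(-255)/343133 - 271508*1/482141 = 65280*(1/343133) - 271508/482141 = 65280/343133 - 271508/482141 = -61689190084/165438487753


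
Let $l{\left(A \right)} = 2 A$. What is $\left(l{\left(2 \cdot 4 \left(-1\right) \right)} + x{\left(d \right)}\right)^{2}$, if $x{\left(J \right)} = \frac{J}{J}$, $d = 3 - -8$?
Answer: $225$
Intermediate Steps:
$d = 11$ ($d = 3 + 8 = 11$)
$x{\left(J \right)} = 1$
$\left(l{\left(2 \cdot 4 \left(-1\right) \right)} + x{\left(d \right)}\right)^{2} = \left(2 \cdot 2 \cdot 4 \left(-1\right) + 1\right)^{2} = \left(2 \cdot 8 \left(-1\right) + 1\right)^{2} = \left(2 \left(-8\right) + 1\right)^{2} = \left(-16 + 1\right)^{2} = \left(-15\right)^{2} = 225$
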